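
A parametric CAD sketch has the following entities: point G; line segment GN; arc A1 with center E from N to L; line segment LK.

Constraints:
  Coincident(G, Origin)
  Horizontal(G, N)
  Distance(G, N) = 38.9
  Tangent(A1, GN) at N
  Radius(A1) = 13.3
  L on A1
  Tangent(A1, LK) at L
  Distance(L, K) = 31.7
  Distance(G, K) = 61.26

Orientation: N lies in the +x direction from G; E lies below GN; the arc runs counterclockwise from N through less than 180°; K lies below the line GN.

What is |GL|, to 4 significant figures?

32.26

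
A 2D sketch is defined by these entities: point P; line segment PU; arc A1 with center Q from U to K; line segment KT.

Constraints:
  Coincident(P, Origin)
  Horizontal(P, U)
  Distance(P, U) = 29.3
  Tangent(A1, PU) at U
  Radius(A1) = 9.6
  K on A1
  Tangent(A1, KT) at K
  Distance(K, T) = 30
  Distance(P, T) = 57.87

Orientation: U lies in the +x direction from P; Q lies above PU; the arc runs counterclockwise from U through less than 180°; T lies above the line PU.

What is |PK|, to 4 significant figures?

39.53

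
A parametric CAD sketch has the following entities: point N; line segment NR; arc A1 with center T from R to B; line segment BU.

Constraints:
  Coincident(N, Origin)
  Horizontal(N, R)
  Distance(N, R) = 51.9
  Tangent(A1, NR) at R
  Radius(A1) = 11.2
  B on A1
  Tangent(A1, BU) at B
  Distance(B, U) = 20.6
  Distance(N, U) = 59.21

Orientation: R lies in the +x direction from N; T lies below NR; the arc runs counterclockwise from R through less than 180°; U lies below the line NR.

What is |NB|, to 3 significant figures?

44.0

Checks: |TB| = 11.20 ✓; ∠(TB, BU) = 90.00° ✓; |BU| = 20.60 ✓; |NU| = 59.21 ✓.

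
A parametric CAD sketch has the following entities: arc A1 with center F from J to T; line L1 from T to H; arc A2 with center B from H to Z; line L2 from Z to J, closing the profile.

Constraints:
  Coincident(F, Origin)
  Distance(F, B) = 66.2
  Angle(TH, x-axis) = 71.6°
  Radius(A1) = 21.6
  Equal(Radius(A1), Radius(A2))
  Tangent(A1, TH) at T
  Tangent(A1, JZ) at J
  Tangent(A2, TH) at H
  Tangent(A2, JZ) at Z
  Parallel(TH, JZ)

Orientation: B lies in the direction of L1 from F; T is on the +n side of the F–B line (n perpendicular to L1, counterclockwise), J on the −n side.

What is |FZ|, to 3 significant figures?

69.6

The slot axis is L1's direction at 71.6°, so u = (cos 71.6°, sin 71.6°) = (0.316, 0.949) and n = (−sin 71.6°, cos 71.6°) = (-0.949, 0.316). F is at the origin and B lies 66.2 along u from F, so B = 66.2·u = (20.9, 62.8). Tangency of A1 to both parallel lines with radius 21.6 puts T and J at F ± 21.6·n: T = (-20.5, 6.82), J = (20.5, -6.82). Equal radii place H and Z the same way about B: H = B + 21.6·n = (0.400, 69.6), Z = B − 21.6·n = (41.4, 56.0). Then |FZ| = |Z − F| = 69.6.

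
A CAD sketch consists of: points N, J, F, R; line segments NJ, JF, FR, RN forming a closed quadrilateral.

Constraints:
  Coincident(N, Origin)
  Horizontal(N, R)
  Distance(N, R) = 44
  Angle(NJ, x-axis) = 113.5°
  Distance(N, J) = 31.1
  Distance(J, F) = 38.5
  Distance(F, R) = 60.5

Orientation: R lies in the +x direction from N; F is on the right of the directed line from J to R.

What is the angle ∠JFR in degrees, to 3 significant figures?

75.7°

Checks: |JF| = 38.50 ✓; |FR| = 60.50 ✓.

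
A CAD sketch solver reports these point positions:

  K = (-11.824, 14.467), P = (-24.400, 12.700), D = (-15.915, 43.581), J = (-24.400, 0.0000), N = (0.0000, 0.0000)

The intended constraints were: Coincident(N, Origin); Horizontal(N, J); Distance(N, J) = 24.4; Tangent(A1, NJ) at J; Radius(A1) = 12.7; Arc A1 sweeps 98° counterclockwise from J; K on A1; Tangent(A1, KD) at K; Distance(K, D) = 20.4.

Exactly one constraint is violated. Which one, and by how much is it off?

Distance(K, D) = 20.4 — off by 9.00.

N = (0.00, 0.00) ✓; N.y = 0.00, J.y = 0.00 ✓; |NJ| = 24.40 ✓; ∠(PJ, JN) = 90.00° ✓; |PJ| = 12.70 ✓; bearing(P→K) − bearing(P→J) = 98.00° ✓; |PK| = 12.70 ✓; ∠(PK, KD) = 90.00° ✓; |KD| = 29.40 ✗.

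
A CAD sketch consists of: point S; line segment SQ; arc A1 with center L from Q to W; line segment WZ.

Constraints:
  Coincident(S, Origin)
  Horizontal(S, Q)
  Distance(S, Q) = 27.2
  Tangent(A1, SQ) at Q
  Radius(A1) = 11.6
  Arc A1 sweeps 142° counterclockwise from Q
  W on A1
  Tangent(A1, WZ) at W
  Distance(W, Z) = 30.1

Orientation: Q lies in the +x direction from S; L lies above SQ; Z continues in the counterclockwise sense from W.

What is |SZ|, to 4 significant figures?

40.68

S is at the origin; S and Q share the same y with |SQ| = 27.2 and Q on the +x side, so Q = (27.20, 0.000). Since A1 is tangent to SQ there, LQ ⟂ SQ, so L = Q + (0, 11.6) = (27.20, 11.60). On A1, Q sits at bearing -90° from L; a 142° counterclockwise sweep puts W at bearing 52°, so W = L + 11.6·(cos 52°, sin 52°) = (34.34, 20.74). The tangent condition forces LW to be normal to WZ, so WZ runs along (−sin 52°, cos 52°); with |WZ| = 30.1, Z = (10.62, 39.27). Then |SZ| = |Z − S| = 40.68.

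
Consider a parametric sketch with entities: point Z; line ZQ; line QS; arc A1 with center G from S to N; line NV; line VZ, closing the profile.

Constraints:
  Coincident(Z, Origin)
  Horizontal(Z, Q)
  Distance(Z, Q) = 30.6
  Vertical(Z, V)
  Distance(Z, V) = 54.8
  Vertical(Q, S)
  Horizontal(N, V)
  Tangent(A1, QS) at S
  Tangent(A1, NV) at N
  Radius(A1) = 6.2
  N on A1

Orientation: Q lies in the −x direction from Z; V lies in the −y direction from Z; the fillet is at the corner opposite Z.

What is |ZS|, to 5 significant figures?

57.431

The virtual corner opposite Z is at (-30.600, -54.800). Since A1 is tangent to QS there, GS ⟂ QS and A1 meets NV tangentially, so GN is at right angles to NV, with radius 6.2, so the center G sits 6.2 in from both sides at G = (-24.400, -48.600). That places the tangent points at S = (-30.600, -48.600) on QS and N = (-24.400, -54.800) on NV. Then |ZS| = |S − Z| = 57.431.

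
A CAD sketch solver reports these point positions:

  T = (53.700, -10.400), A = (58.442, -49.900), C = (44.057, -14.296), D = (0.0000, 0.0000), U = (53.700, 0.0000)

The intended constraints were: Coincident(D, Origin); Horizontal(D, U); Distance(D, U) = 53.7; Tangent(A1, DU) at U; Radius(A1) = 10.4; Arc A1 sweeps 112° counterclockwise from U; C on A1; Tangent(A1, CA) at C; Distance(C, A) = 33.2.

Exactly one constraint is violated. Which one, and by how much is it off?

Distance(C, A) = 33.2 — off by 5.20.

D = (0.00, 0.00) ✓; D.y = 0.00, U.y = 0.00 ✓; |DU| = 53.70 ✓; ∠(TU, UD) = 90.00° ✓; |TU| = 10.40 ✓; bearing(T→C) − bearing(T→U) = 112.0° ✓; |TC| = 10.40 ✓; ∠(TC, CA) = 90.00° ✓; |CA| = 38.40 ✗.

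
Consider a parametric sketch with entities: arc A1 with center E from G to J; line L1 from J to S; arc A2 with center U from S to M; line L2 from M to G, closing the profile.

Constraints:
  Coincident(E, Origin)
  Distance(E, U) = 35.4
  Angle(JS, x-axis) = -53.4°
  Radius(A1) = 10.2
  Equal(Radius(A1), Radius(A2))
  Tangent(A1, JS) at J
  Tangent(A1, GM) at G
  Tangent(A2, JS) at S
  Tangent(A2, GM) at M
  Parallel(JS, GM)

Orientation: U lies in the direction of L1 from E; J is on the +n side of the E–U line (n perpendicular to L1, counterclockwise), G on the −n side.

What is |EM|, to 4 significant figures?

36.84

Tangency of A1 to both parallel lines with radius 10.2 puts J and G at E ± 10.2·n: J = (8.189, 6.081), G = (-8.189, -6.081). Equal radii place S and M the same way about U: S = U + 10.2·n = (29.30, -22.34), M = U − 10.2·n = (12.92, -34.50). Then |EM| = |M − E| = 36.84.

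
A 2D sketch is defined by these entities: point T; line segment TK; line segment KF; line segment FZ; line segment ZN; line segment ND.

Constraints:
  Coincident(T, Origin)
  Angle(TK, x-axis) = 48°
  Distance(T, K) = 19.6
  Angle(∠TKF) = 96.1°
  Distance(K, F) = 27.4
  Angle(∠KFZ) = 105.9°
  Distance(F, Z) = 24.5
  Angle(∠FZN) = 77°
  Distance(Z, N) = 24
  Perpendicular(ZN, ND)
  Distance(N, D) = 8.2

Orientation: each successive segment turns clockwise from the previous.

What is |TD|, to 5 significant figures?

12.162

T is at the origin; TK runs at 48.0° with length 19.6, so K = (13.115, 14.566). ∠TKF = 96.1° gives KF at -35.900° from the x-axis; with |KF| = 27.4, F = (35.310, -1.5010). ∠KFZ = 105.9° gives FZ at -110.00° from the x-axis; with |FZ| = 24.5, Z = (26.931, -24.523). ∠FZN = 77.0° gives ZN at 147.00° from the x-axis; with |ZN| = 24.0, N = (6.8025, -11.452). ZN is perpendicular to ND, so ND runs at 57.000°; with |ND| = 8.2, D = (11.269, -4.5750). Then |TD| = |D − T| = 12.162.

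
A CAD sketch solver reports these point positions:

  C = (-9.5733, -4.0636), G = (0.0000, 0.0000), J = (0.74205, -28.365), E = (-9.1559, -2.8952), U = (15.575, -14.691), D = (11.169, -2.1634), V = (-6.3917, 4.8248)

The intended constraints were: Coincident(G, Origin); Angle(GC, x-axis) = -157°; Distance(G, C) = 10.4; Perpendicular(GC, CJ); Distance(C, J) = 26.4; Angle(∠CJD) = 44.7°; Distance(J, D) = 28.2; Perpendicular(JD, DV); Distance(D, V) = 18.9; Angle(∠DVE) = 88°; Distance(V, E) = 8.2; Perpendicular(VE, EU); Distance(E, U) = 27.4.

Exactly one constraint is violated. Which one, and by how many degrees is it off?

Perpendicular(VE, EU) — off by 5.80°.

G = (0.00, 0.00) ✓; GC at -157.0° ✓; |GC| = 10.40 ✓; ∠(GC, CJ) = 90.00° ✓; |CJ| = 26.40 ✓; ∠CJD = 44.70° ✓; |JD| = 28.20 ✓; ∠(JD, DV) = 90.00° ✓; |DV| = 18.90 ✓; ∠DVE = 88.00° ✓; |VE| = 8.200 ✓; ∠(VE, EU) = 84.20° ✗; |EU| = 27.40 ✓.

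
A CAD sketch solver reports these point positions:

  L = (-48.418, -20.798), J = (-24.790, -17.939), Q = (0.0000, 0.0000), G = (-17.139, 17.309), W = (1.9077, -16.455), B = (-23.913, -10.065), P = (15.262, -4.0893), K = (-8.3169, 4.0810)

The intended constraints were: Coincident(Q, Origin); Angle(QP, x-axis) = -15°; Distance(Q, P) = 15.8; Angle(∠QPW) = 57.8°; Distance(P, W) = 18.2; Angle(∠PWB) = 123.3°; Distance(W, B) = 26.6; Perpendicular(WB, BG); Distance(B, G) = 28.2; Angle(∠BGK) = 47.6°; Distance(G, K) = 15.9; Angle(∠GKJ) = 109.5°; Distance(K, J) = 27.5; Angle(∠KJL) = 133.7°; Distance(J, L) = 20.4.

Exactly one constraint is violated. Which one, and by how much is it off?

Distance(J, L) = 20.4 — off by 3.40.

Q = (0.00, 0.00) ✓; QP at -15.00° ✓; |QP| = 15.80 ✓; ∠QPW = 57.80° ✓; |PW| = 18.20 ✓; ∠PWB = 123.3° ✓; |WB| = 26.60 ✓; ∠(WB, BG) = 90.00° ✓; |BG| = 28.20 ✓; ∠BGK = 47.60° ✓; |GK| = 15.90 ✓; ∠GKJ = 109.5° ✓; |KJ| = 27.50 ✓; ∠KJL = 133.7° ✓; |JL| = 23.80 ✗.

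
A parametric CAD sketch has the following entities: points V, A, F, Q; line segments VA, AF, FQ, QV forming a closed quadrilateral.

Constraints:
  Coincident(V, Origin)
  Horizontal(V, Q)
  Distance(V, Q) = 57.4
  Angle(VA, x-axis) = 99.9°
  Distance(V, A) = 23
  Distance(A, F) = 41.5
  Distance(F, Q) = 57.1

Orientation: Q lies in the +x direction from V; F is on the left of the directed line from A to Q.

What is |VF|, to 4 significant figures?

56.50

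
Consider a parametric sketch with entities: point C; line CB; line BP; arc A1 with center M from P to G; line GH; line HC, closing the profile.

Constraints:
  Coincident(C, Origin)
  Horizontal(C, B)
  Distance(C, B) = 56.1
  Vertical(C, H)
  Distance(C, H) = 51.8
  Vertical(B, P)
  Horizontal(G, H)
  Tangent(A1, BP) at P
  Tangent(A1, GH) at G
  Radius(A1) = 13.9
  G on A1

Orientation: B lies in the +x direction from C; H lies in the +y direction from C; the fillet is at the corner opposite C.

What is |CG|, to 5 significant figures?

66.814

The virtual corner opposite C is at (56.100, 51.800). The tangent condition forces MP to be normal to BP and since A1 is tangent to GH there, MG ⟂ GH, with radius 13.9, so the center M sits 13.9 in from both sides at M = (42.200, 37.900). That places the tangent points at P = (56.100, 37.900) on BP and G = (42.200, 51.800) on GH. Then |CG| = |G − C| = 66.814.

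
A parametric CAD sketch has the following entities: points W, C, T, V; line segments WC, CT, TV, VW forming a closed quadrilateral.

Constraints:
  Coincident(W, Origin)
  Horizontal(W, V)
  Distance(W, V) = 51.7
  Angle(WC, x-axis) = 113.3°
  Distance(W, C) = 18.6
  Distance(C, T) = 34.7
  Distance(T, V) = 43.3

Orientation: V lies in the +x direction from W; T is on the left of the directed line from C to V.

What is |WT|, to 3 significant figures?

40.4

Checks: |CT| = 34.70 ✓; |TV| = 43.30 ✓.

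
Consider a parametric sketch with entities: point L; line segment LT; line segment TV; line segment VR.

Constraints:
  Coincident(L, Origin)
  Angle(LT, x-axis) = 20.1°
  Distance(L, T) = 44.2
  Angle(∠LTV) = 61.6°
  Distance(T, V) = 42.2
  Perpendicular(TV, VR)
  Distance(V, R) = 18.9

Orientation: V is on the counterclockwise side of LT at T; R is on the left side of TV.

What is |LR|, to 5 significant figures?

29.115

∠LTV = 61.6°, so TV runs at 20.1° + (180° − 61.6°) = 138.50° from the x-axis; with |TV| = 42.2, V = T + 42.2·(cos 138.50°, sin 138.50°) = (9.9020, 43.152). TV ⟂ VR; with |VR| = 18.9 on the left of TV, R = V + 18.9·(-0.66262, -0.74896) = (-2.6215, 28.997). Then |LR| = |R − L| = 29.115.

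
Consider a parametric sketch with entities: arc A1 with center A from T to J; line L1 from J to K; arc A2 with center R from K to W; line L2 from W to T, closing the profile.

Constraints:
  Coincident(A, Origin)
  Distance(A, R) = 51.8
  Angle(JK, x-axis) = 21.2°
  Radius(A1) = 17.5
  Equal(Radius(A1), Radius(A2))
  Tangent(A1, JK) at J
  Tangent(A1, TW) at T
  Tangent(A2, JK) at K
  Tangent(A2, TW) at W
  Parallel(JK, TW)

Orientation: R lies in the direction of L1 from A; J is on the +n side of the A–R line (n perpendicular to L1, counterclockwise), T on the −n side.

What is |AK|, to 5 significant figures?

54.676

The slot axis is L1's direction at 21.2°, so u = (cos 21.2°, sin 21.2°) = (0.93232, 0.36162) and n = (−sin 21.2°, cos 21.2°) = (-0.36162, 0.93232). A is at the origin and R lies 51.8 along u from A, so R = 51.8·u = (48.294, 18.732). Tangency of A1 to both parallel lines with radius 17.5 puts J and T at A ± 17.5·n: J = (-6.3284, 16.316), T = (6.3284, -16.316). Equal radii place K and W the same way about R: K = R + 17.5·n = (41.966, 35.048), W = R − 17.5·n = (54.623, 2.4165). Then |AK| = |K − A| = 54.676.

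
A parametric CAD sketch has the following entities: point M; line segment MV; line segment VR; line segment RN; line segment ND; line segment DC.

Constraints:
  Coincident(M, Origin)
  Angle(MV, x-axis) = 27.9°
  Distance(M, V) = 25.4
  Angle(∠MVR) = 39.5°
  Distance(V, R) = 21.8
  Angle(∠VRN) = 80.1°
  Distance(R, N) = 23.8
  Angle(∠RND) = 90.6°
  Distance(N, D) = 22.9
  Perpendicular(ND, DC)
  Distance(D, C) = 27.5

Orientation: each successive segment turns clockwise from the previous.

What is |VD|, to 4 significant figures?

20.34

∠VRN = 80.1° gives RN at 147.5° from the x-axis; with |RN| = 23.8, N = (-6.003, 4.547). ∠RND = 90.6° gives ND at 58.10° from the x-axis; with |ND| = 22.9, D = (6.099, 23.99). Then |VD| = |D − V| = 20.34.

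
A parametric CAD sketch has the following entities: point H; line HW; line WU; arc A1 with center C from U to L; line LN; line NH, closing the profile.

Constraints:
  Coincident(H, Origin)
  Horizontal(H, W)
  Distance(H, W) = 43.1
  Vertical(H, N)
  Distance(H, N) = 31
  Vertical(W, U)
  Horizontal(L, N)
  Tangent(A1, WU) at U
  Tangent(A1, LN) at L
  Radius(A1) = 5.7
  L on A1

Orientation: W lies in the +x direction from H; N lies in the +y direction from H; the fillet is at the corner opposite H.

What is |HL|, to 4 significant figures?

48.58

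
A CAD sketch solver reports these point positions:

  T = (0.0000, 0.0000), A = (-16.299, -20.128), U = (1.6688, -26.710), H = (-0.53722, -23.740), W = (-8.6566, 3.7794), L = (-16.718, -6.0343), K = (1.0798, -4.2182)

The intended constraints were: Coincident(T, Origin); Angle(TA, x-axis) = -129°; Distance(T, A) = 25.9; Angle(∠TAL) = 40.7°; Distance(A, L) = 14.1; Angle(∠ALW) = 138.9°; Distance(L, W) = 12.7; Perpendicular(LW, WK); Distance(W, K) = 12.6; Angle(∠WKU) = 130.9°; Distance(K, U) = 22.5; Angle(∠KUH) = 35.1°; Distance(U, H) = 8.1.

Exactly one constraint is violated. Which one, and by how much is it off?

Distance(U, H) = 8.1 — off by 4.40.

T = (0.00, 0.00) ✓; TA at -129.0° ✓; |TA| = 25.90 ✓; ∠TAL = 40.70° ✓; |AL| = 14.10 ✓; ∠ALW = 138.9° ✓; |LW| = 12.70 ✓; ∠(LW, WK) = 90.00° ✓; |WK| = 12.60 ✓; ∠WKU = 130.9° ✓; |KU| = 22.50 ✓; ∠KUH = 35.10° ✓; |UH| = 3.700 ✗.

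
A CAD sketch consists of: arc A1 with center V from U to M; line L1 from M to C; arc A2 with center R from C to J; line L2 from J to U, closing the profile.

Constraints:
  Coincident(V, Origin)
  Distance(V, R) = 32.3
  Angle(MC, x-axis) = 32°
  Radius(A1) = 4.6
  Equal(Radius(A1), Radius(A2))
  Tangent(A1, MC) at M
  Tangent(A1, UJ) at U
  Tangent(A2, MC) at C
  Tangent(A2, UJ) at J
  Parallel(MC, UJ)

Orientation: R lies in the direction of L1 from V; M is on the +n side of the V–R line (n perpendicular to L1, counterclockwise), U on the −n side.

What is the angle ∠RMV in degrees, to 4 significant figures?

81.89°

The slot axis is L1's direction at 32.0°, so u = (cos 32.0°, sin 32.0°) = (0.8480, 0.5299) and n = (−sin 32.0°, cos 32.0°) = (-0.5299, 0.8480). V is at the origin and R lies 32.3 along u from V, so R = 32.3·u = (27.39, 17.12). Tangency of A1 to both parallel lines with radius 4.6 puts M and U at V ± 4.6·n: M = (-2.438, 3.901), U = (2.438, -3.901). Then cos ∠RMV = MR·MV / (|MR||MV|), giving 81.89°.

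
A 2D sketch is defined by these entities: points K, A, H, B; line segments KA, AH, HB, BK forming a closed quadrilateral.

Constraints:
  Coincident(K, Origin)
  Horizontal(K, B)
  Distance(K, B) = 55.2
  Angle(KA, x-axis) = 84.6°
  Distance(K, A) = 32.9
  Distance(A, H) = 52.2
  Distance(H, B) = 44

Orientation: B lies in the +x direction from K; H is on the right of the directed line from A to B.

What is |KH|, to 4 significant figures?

23.52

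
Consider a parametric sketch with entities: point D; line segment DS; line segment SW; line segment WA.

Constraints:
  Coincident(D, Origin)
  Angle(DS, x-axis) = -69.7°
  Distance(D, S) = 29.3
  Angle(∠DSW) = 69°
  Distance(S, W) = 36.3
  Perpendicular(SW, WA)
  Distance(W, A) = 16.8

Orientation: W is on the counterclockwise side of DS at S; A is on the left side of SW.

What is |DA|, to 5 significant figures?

27.875

D is at the origin; DS runs at -69.7° with length 29.3, so S = 29.3·(cos -69.7°, sin -69.7°) = (10.165, -27.480). ∠DSW = 69.0°, so SW runs at -69.7° + (180° − 69.0°) = 41.300° from the x-axis; with |SW| = 36.3, W = S + 36.3·(cos 41.300°, sin 41.300°) = (37.436, -3.5221). The perpendicularity gives WA at right angles to SW; with |WA| = 16.8 on the left of SW, A = W + 16.8·(-0.66000, 0.75126) = (26.348, 9.0992). Then |DA| = |A − D| = 27.875.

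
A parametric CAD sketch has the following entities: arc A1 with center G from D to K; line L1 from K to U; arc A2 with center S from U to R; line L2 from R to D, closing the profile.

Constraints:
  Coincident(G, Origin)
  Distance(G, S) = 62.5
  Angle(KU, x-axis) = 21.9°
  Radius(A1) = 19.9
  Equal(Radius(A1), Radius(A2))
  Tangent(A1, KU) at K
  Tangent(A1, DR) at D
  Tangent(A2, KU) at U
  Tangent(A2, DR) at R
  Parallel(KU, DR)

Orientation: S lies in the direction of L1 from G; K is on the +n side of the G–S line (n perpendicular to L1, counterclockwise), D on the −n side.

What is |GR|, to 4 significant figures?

65.59

The slot axis is L1's direction at 21.9°, so u = (cos 21.9°, sin 21.9°) = (0.9278, 0.3730) and n = (−sin 21.9°, cos 21.9°) = (-0.3730, 0.9278). G is at the origin and S lies 62.5 along u from G, so S = 62.5·u = (57.99, 23.31). Tangency of A1 to both parallel lines with radius 19.9 puts K and D at G ± 19.9·n: K = (-7.422, 18.46), D = (7.422, -18.46). Equal radii place U and R the same way about S: U = S + 19.9·n = (50.57, 41.78), R = S − 19.9·n = (65.41, 4.848). Then |GR| = |R − G| = 65.59.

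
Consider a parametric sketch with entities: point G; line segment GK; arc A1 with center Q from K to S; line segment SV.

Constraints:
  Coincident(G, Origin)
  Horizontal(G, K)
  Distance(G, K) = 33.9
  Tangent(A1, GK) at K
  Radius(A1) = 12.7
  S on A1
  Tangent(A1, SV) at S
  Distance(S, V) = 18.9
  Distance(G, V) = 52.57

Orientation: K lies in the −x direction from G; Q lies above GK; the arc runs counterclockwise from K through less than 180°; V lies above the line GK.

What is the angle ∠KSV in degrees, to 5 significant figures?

111.05°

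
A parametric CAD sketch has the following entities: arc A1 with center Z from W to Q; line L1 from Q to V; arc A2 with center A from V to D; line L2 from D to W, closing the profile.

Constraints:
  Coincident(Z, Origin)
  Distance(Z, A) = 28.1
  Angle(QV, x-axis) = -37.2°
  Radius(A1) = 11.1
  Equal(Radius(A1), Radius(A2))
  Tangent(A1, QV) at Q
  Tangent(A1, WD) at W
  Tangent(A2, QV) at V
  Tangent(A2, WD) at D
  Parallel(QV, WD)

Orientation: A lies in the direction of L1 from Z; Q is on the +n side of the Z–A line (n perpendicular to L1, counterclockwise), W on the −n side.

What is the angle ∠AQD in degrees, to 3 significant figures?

16.8°

Tangency of A1 to both parallel lines with radius 11.1 puts Q and W at Z ± 11.1·n: Q = (6.71, 8.84), W = (-6.71, -8.84). Equal radii place V and D the same way about A: V = A + 11.1·n = (29.1, -8.15), D = A − 11.1·n = (15.7, -25.8). Then cos ∠AQD = QA·QD / (|QA||QD|), giving 16.8°.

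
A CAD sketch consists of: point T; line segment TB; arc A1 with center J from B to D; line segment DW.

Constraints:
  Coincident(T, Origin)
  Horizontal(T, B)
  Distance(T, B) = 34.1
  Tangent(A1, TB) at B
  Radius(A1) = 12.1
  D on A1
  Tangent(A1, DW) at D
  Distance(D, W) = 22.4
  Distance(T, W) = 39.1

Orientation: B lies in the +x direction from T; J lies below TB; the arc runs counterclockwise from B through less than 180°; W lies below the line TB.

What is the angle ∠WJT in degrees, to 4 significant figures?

76.55°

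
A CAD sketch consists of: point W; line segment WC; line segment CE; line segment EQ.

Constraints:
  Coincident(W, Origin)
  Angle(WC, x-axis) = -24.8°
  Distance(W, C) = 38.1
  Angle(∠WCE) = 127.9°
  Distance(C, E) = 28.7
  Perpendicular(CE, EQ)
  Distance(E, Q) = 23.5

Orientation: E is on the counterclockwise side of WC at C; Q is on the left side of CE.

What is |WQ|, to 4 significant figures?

52.52

W is at the origin; WC runs at -24.8° with length 38.1, so C = 38.1·(cos -24.8°, sin -24.8°) = (34.59, -15.98). ∠WCE = 127.9°, so CE runs at -24.8° + (180° − 127.9°) = 27.30° from the x-axis; with |CE| = 28.7, E = C + 28.7·(cos 27.30°, sin 27.30°) = (60.09, -2.818). CE is perpendicular to EQ; with |EQ| = 23.5 on the left of CE, Q = E + 23.5·(-0.4586, 0.8886) = (49.31, 18.06). Then |WQ| = |Q − W| = 52.52.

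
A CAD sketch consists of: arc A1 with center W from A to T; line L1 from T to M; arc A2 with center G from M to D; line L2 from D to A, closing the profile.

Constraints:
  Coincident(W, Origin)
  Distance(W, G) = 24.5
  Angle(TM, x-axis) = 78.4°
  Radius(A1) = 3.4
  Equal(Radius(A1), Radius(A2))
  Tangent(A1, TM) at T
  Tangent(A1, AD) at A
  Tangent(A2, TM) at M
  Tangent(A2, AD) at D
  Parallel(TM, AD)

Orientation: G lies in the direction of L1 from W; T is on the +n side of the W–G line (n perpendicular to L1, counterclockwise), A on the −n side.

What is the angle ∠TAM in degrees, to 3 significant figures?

74.5°

The slot axis is L1's direction at 78.4°, so u = (cos 78.4°, sin 78.4°) = (0.201, 0.980) and n = (−sin 78.4°, cos 78.4°) = (-0.980, 0.201). W is at the origin and G lies 24.5 along u from W, so G = 24.5·u = (4.93, 24.0). Tangency of A1 to both parallel lines with radius 3.4 puts T and A at W ± 3.4·n: T = (-3.33, 0.684), A = (3.33, -0.684). Equal radii place M and D the same way about G: M = G + 3.4·n = (1.60, 24.7), D = G − 3.4·n = (8.26, 23.3). Then cos ∠TAM = AT·AM / (|AT||AM|), giving 74.5°.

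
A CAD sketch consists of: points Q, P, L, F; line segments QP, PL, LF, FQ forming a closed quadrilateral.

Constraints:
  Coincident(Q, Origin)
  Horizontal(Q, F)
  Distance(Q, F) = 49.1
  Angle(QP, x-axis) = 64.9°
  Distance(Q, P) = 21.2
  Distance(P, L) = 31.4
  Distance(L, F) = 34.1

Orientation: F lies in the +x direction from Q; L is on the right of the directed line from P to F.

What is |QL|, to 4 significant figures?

20.26

Q is at the origin; Q and F share the same y with |QF| = 49.1 and F in +x, so F = (49.1, 0). QP runs at 64.9° with |QP| = 21.2, so P = (8.993, 19.20). L is determined by |PL| = 31.4 and |LF| = 34.1 together: it lies at the intersection of circle(P, 31.4) and circle(F, 34.1). With |PF| = 44.46, the foot of the radical line on PF is 20.24 from P and the perpendicular offset is √(31.4² − 20.24²) = 24.00. Taking the right-of-PF solution: L = (16.89, -11.19).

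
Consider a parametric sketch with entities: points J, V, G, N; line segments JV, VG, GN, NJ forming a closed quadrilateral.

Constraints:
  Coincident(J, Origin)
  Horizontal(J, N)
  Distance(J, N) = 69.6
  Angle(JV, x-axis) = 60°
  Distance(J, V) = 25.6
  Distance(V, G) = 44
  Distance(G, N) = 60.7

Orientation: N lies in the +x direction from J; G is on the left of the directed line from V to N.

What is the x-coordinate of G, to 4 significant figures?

42.73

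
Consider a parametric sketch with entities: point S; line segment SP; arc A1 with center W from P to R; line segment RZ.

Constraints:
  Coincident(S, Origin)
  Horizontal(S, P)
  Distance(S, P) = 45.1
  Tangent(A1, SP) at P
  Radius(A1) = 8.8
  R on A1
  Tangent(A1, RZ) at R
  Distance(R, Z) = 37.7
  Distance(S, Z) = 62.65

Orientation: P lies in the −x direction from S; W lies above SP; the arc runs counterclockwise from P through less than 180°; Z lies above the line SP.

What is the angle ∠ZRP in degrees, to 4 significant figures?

131.4°

S is at the origin; SP is horizontal with |SP| = 45.1 and P on the −x side, so P = (-45.10, 0.000). Since A1 is tangent to SP there, WP ⟂ SP, so W = P + (0, 8.8) = (-45.10, 8.800). Since WR ⟂ RZ (tangency), |WZ| = √(8.8² + 37.7²) = 38.71 regardless of where R sits on A1. So Z lies on both circle(S, 62.65) and circle(W, 38.71); the above-SP intersection is Z = (-41.08, 47.30). R is the foot of the tangent from Z: R = (-36.37, 9.899).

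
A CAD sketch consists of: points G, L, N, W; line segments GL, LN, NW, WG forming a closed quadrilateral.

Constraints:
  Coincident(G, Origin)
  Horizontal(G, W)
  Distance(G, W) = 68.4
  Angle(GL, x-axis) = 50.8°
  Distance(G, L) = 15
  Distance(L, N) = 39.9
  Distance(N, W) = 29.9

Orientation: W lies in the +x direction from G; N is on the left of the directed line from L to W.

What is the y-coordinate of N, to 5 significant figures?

21.894

Checks: |LN| = 39.90 ✓; |NW| = 29.90 ✓.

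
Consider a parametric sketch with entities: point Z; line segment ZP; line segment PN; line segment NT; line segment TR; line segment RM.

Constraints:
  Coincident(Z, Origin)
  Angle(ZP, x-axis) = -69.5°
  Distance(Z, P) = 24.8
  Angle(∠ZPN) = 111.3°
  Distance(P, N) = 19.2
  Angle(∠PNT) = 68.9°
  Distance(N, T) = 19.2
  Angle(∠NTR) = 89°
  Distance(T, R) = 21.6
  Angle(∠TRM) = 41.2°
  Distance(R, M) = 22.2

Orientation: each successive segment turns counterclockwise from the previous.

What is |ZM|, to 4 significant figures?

30.32

∠NTR = 89.0° gives TR at -158.7° from the x-axis; with |TR| = 21.6, R = (1.098, -13.34). ∠TRM = 41.2° gives RM at -19.90° from the x-axis; with |RM| = 22.2, M = (21.97, -20.89). Then |ZM| = |M − Z| = 30.32.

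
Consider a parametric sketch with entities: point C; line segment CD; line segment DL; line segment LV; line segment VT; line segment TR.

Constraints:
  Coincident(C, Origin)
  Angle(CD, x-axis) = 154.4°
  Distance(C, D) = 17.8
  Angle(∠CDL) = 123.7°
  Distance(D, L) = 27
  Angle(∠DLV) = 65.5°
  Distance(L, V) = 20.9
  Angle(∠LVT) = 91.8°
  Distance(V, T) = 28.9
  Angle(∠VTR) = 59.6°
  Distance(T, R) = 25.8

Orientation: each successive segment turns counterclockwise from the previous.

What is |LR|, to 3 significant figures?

16.6

∠LVT = 91.8° gives VT at 53.4° from the x-axis; with |VT| = 28.9, T = (-4.88, 5.18). ∠VTR = 59.6° gives TR at 174° from the x-axis; with |TR| = 25.8, R = (-30.5, 7.97). Then |LR| = |R − L| = 16.6.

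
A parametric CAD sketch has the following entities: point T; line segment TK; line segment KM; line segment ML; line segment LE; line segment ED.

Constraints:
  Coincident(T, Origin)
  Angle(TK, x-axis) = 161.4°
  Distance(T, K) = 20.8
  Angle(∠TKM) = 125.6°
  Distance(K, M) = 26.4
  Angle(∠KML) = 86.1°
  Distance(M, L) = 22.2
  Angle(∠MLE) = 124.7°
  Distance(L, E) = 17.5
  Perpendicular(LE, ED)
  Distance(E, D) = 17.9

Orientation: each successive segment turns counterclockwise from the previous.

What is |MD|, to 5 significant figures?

30.140

T is at the origin; TK runs at 161.4° with length 20.8, so K = (-19.714, 6.6344). ∠TKM = 125.6° gives KM at -144.20° from the x-axis; with |KM| = 26.4, M = (-41.126, -8.8085). ∠KML = 86.1° gives ML at -50.300° from the x-axis; with |ML| = 22.2, L = (-26.945, -25.889). ∠MLE = 124.7° gives LE at 5.0000° from the x-axis; with |LE| = 17.5, E = (-9.5116, -24.364). LE ⟂ ED, so ED runs at 95.000°; with |ED| = 17.9, D = (-11.072, -6.5321). Then |MD| = |D − M| = 30.140.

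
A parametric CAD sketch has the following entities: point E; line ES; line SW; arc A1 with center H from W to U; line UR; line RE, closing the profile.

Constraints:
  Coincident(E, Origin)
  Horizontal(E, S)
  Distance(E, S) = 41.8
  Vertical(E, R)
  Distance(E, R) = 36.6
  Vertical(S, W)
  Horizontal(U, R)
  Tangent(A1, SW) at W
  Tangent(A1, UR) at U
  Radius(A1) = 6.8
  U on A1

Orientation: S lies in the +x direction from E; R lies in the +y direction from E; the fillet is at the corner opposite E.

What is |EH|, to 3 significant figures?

46.0

E and R share the same x with |ER| = 36.6 and R on the +y side, so R = (0.00, 36.6). The virtual corner opposite E is at (41.8, 36.6). Since A1 is tangent to SW there, HW ⟂ SW and A1 meets UR tangentially, so HU is at right angles to UR, with radius 6.8, so the center H sits 6.8 in from both sides at H = (35.0, 29.8). Then |EH| = |H − E| = 46.0.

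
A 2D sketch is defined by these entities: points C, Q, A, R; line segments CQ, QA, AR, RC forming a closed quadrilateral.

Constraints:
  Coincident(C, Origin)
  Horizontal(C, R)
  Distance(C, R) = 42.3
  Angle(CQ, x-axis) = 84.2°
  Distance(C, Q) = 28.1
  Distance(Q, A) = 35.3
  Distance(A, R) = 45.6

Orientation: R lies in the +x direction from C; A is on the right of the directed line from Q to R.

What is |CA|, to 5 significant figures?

7.4322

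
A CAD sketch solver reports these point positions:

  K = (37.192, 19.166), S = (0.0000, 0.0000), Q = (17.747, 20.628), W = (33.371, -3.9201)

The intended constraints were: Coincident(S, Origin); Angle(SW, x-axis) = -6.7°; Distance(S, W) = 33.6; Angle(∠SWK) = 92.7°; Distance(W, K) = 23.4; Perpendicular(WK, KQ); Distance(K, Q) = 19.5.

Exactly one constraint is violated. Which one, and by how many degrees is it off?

Perpendicular(WK, KQ) — off by 5.10°.

S = (0.00, 0.00) ✓; SW at -6.700° ✓; |SW| = 33.60 ✓; ∠SWK = 92.70° ✓; |WK| = 23.40 ✓; ∠(WK, KQ) = 95.10° ✗; |KQ| = 19.50 ✓.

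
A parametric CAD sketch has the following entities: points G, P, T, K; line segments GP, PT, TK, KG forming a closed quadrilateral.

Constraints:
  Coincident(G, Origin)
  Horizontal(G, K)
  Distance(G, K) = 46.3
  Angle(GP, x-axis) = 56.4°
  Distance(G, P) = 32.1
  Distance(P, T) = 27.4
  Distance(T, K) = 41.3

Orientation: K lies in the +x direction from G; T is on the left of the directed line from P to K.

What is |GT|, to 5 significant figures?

58.090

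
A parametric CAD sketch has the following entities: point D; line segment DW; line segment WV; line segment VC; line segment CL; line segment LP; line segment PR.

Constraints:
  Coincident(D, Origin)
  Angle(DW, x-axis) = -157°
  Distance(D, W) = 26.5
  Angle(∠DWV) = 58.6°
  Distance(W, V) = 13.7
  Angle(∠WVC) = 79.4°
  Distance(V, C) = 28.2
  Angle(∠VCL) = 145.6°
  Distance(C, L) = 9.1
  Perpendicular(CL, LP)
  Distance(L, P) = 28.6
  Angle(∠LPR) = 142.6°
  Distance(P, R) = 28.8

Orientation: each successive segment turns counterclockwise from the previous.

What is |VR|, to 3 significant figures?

38.5

CL is perpendicular to LP, so LP runs at -171°; with |LP| = 28.6, P = (-31.0, 11.5). ∠LPR = 142.6° gives PR at -133° from the x-axis; with |PR| = 28.8, R = (-50.8, -9.46). Then |VR| = |R − V| = 38.5.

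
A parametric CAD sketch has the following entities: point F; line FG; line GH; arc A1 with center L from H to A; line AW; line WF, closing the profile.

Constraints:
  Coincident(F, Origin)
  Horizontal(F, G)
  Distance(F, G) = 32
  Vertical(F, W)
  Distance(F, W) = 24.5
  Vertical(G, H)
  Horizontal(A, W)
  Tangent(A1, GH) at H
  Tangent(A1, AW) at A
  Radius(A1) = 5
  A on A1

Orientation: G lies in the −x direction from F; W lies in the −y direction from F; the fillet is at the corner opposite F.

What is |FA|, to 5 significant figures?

36.459

F is at the origin; FG is horizontal with |FG| = 32.0 and G on the −x side, so G = (-32.000, 0.0000). F and W share the same x with |FW| = 24.5 and W on the −y side, so W = (0.0000, -24.500). The virtual corner opposite F is at (-32.000, -24.500). The tangent condition forces LH to be normal to GH and A1 meets AW tangentially, so LA is at right angles to AW, with radius 5.0, so the center L sits 5.0 in from both sides at L = (-27.000, -19.500). That places the tangent points at H = (-32.000, -19.500) on GH and A = (-27.000, -24.500) on AW. Then |FA| = |A − F| = 36.459.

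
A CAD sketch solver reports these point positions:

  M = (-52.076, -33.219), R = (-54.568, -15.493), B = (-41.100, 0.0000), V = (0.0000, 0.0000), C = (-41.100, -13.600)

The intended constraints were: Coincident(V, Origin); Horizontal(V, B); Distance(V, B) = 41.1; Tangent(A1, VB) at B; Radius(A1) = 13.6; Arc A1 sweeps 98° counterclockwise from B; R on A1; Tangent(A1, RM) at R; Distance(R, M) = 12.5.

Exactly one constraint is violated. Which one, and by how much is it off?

Distance(R, M) = 12.5 — off by 5.40.

V = (0.00, 0.00) ✓; V.y = 0.00, B.y = 0.00 ✓; |VB| = 41.10 ✓; ∠(CB, BV) = 90.00° ✓; |CB| = 13.60 ✓; bearing(C→R) − bearing(C→B) = 98.00° ✓; |CR| = 13.60 ✓; ∠(CR, RM) = 90.00° ✓; |RM| = 17.90 ✗.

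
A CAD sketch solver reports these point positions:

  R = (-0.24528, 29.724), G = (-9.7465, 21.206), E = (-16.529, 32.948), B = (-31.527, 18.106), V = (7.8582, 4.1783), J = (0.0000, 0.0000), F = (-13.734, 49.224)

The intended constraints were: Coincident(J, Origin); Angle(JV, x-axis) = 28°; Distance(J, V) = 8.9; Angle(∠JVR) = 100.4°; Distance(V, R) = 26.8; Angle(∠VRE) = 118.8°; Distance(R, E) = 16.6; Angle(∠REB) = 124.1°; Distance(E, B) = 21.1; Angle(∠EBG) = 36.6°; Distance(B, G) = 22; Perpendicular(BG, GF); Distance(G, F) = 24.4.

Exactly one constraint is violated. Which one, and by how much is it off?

Distance(G, F) = 24.4 — off by 3.90.

J = (0.00, 0.00) ✓; JV at 28.00° ✓; |JV| = 8.900 ✓; ∠JVR = 100.4° ✓; |VR| = 26.80 ✓; ∠VRE = 118.8° ✓; |RE| = 16.60 ✓; ∠REB = 124.1° ✓; |EB| = 21.10 ✓; ∠EBG = 36.60° ✓; |BG| = 22.00 ✓; ∠(BG, GF) = 90.00° ✓; |GF| = 28.30 ✗.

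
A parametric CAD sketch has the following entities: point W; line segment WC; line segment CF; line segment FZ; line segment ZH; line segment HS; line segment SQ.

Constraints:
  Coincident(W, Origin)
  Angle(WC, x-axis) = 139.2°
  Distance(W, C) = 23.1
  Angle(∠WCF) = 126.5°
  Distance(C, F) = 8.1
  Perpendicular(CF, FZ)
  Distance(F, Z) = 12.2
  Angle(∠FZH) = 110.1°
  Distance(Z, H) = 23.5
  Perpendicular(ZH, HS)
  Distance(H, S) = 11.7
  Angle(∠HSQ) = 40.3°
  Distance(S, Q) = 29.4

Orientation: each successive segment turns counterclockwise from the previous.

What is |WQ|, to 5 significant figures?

21.949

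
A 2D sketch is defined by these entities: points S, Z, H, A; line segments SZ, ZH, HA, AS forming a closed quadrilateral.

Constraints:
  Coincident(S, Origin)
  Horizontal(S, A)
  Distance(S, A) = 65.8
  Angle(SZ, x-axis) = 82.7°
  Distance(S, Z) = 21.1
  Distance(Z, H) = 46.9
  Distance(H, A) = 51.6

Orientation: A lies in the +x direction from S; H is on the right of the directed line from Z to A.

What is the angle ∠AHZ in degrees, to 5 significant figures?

84.782°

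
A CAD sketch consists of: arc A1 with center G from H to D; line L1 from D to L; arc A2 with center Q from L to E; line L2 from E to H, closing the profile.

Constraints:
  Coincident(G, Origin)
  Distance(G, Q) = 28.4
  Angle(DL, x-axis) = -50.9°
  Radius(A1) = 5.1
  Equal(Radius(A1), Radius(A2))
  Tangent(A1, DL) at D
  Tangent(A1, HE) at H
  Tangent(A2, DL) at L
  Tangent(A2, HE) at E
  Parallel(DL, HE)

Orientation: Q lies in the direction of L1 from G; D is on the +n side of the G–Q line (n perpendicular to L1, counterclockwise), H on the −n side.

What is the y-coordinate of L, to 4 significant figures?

-18.82

The slot axis is L1's direction at -50.9°, so u = (cos -50.9°, sin -50.9°) = (0.6307, -0.7760) and n = (−sin -50.9°, cos -50.9°) = (0.7760, 0.6307). G is at the origin and Q lies 28.4 along u from G, so Q = 28.4·u = (17.91, -22.04). Tangency of A1 to both parallel lines with radius 5.1 puts D and H at G ± 5.1·n: D = (3.958, 3.216), H = (-3.958, -3.216). Equal radii place L and E the same way about Q: L = Q + 5.1·n = (21.87, -18.82), E = Q − 5.1·n = (13.95, -25.26). So L.y = -18.82.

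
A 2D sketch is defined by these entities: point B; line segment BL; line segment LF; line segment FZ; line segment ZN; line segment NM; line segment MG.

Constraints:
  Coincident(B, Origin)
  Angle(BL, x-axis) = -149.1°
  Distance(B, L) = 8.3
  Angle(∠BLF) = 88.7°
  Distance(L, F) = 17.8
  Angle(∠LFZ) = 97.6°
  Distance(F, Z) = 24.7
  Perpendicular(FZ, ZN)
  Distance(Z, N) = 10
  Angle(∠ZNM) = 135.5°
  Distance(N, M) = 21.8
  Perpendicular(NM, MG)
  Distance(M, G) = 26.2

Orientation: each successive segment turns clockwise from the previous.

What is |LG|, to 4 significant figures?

12.54

∠ZNM = 135.5° gives NM at -97.30° from the x-axis; with |NM| = 21.8, M = (7.036, -3.440). NM ⟂ MG, so MG runs at 172.7°; with |MG| = 26.2, G = (-18.95, -0.1113). Then |LG| = |G − L| = 12.54.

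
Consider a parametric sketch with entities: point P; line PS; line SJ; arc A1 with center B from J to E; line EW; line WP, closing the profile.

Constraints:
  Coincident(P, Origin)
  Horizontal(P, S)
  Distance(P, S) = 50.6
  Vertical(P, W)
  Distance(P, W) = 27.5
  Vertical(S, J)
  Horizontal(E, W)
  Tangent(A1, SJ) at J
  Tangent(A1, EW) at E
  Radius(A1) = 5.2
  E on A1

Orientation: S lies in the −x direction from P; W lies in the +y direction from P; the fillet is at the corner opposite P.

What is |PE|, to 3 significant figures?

53.1

P is at the origin; P and S share the same y with |PS| = 50.6 and S on the −x side, so S = (-50.6, 0.00). PW is vertical with |PW| = 27.5 and W on the +y side, so W = (0.00, 27.5). The virtual corner opposite P is at (-50.6, 27.5). A1 meets SJ tangentially, so BJ is at right angles to SJ and the tangent condition forces BE to be normal to EW, with radius 5.2, so the center B sits 5.2 in from both sides at B = (-45.4, 22.3). That places the tangent points at J = (-50.6, 22.3) on SJ and E = (-45.4, 27.5) on EW. Then |PE| = |E − P| = 53.1.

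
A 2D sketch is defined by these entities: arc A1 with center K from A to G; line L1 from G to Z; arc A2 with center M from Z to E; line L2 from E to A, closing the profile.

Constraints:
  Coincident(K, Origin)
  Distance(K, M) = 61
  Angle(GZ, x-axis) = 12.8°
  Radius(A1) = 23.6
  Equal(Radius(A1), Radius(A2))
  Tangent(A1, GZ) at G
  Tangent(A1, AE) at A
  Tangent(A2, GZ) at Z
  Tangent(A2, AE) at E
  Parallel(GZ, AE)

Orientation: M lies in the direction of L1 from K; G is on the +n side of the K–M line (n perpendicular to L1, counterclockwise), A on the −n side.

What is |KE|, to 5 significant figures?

65.406

Tangency of A1 to both parallel lines with radius 23.6 puts G and A at K ± 23.6·n: G = (-5.2285, 23.014), A = (5.2285, -23.014). Equal radii place Z and E the same way about M: Z = M + 23.6·n = (54.256, 36.528), E = M − 23.6·n = (64.713, -9.4991). Then |KE| = |E − K| = 65.406.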